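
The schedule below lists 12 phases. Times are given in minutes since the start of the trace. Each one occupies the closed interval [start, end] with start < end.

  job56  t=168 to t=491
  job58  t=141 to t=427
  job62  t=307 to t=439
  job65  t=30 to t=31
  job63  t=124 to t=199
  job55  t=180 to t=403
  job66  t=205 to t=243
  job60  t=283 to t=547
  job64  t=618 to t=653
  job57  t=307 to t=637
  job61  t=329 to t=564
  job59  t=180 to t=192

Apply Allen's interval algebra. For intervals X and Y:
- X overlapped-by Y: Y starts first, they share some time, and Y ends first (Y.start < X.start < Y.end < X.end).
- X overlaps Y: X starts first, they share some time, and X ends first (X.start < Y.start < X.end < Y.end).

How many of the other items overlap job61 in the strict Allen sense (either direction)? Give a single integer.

5

Target job61 = [t=329, t=564].
job55 [t=180, t=403] → overlaps → counts.
job56 [t=168, t=491] → overlaps → counts.
job57 [t=307, t=637] → contains → no.
job58 [t=141, t=427] → overlaps → counts.
job59 [t=180, t=192] → before → no.
job60 [t=283, t=547] → overlaps → counts.
job62 [t=307, t=439] → overlaps → counts.
job63 [t=124, t=199] → before → no.
job64 [t=618, t=653] → after → no.
job65 [t=30, t=31] → before → no.
job66 [t=205, t=243] → before → no.
Total: 5.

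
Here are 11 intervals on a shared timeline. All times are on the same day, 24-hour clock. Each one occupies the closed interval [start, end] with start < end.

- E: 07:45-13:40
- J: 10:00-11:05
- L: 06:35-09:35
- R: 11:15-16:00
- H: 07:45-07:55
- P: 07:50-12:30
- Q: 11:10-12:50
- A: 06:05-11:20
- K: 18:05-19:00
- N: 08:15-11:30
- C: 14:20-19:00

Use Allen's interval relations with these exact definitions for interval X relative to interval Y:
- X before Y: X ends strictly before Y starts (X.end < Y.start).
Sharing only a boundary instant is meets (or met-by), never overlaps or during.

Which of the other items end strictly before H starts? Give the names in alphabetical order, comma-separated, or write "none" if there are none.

none

Target H = [07:45, 07:55].
A [06:05, 11:20] → contains → no.
C [14:20, 19:00] → after → no.
E [07:45, 13:40] → started-by → no.
J [10:00, 11:05] → after → no.
K [18:05, 19:00] → after → no.
L [06:35, 09:35] → contains → no.
N [08:15, 11:30] → after → no.
P [07:50, 12:30] → overlapped-by → no.
Q [11:10, 12:50] → after → no.
R [11:15, 16:00] → after → no.
Result: none.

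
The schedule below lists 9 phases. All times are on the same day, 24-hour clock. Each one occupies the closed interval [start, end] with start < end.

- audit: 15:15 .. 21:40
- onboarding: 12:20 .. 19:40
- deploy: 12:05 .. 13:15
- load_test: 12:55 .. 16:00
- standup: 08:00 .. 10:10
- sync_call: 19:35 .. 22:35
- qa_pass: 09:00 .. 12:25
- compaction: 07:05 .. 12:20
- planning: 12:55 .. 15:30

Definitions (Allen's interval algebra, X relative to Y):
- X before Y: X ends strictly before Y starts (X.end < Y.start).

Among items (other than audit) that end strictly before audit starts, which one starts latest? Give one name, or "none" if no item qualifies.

deploy

Target audit = [15:15, 21:40].
compaction [07:05, 12:20] → before → candidate.
deploy [12:05, 13:15] → before → candidate.
load_test [12:55, 16:00] → overlaps → excluded.
onboarding [12:20, 19:40] → overlaps → excluded.
planning [12:55, 15:30] → overlaps → excluded.
qa_pass [09:00, 12:25] → before → candidate.
standup [08:00, 10:10] → before → candidate.
sync_call [19:35, 22:35] → overlapped-by → excluded.
Among candidates, latest start is 12:05 → deploy.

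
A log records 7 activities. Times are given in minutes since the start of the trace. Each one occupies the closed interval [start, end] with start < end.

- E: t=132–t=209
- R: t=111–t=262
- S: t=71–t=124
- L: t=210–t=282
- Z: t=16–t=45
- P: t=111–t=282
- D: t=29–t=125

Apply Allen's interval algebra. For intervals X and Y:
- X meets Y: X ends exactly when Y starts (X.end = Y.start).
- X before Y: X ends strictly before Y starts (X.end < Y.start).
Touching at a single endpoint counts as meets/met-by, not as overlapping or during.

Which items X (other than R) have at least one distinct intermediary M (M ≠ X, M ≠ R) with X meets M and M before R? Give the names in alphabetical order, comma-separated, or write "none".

none

Target R = [t=111, t=262].
Intermediaries M with M before R: Z.
Via Z — items with X meets Z: none.
Union: none.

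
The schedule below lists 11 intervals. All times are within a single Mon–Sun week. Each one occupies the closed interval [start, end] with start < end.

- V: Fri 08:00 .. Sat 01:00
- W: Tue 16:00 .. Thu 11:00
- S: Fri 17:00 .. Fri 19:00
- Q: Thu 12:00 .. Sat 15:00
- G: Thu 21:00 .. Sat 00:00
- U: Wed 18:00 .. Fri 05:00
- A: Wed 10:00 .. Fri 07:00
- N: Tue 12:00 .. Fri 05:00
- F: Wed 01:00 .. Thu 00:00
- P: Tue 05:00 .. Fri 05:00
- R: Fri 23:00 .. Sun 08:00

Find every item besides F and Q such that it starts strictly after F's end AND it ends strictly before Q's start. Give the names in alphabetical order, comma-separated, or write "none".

none

Conditions: its start is strictly after F's end (X.start > Thu 00:00) AND its end is strictly before Q's start (X.end < Thu 12:00).
A: start Wed 10:00 > Thu 00:00? ✗; end Fri 07:00 < Thu 12:00? ✗ → no.
G: start Thu 21:00 > Thu 00:00? ✓; end Sat 00:00 < Thu 12:00? ✗ → no.
N: start Tue 12:00 > Thu 00:00? ✗; end Fri 05:00 < Thu 12:00? ✗ → no.
P: start Tue 05:00 > Thu 00:00? ✗; end Fri 05:00 < Thu 12:00? ✗ → no.
R: start Fri 23:00 > Thu 00:00? ✓; end Sun 08:00 < Thu 12:00? ✗ → no.
S: start Fri 17:00 > Thu 00:00? ✓; end Fri 19:00 < Thu 12:00? ✗ → no.
U: start Wed 18:00 > Thu 00:00? ✗; end Fri 05:00 < Thu 12:00? ✗ → no.
V: start Fri 08:00 > Thu 00:00? ✓; end Sat 01:00 < Thu 12:00? ✗ → no.
W: start Tue 16:00 > Thu 00:00? ✗; end Thu 11:00 < Thu 12:00? ✓ → no.
Result: none.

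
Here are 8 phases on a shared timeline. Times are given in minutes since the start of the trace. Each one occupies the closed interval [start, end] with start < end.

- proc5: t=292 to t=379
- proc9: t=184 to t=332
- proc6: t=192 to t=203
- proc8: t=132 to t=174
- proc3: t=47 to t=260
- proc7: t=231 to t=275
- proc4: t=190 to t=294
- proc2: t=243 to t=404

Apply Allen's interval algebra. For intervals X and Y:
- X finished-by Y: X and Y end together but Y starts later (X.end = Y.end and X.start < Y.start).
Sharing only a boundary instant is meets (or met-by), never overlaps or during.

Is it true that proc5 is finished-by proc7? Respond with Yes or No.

No

proc5 = [t=292, t=379], proc7 = [t=231, t=275].
Actual relation of proc5 to proc7: after.
Asked whether 'finished-by' holds → No.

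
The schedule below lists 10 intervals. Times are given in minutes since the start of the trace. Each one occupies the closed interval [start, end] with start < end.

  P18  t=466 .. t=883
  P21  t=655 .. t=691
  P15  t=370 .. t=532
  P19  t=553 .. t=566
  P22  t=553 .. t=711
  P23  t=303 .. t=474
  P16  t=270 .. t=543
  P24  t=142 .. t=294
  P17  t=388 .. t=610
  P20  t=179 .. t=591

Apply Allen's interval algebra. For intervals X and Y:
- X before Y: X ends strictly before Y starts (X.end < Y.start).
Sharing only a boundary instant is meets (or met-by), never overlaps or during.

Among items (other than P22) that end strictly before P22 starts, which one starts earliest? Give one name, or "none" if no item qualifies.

Target P22 = [t=553, t=711].
P15 [t=370, t=532] → before → candidate.
P16 [t=270, t=543] → before → candidate.
P17 [t=388, t=610] → overlaps → excluded.
P18 [t=466, t=883] → contains → excluded.
P19 [t=553, t=566] → starts → excluded.
P20 [t=179, t=591] → overlaps → excluded.
P21 [t=655, t=691] → during → excluded.
P23 [t=303, t=474] → before → candidate.
P24 [t=142, t=294] → before → candidate.
Among candidates, earliest start is t=142 → P24.

P24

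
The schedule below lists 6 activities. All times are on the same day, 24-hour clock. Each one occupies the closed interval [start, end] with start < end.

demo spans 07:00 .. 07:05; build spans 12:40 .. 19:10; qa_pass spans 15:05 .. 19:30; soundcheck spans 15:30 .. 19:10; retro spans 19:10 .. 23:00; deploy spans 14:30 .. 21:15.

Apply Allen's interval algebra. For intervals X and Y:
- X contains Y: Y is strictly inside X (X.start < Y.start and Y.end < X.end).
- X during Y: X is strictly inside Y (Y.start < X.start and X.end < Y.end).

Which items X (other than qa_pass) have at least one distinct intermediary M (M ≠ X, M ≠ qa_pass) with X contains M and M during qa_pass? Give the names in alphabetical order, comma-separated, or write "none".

deploy

Target qa_pass = [15:05, 19:30].
Intermediaries M with M during qa_pass: soundcheck.
Via soundcheck — items with X contains soundcheck: deploy.
Union: deploy.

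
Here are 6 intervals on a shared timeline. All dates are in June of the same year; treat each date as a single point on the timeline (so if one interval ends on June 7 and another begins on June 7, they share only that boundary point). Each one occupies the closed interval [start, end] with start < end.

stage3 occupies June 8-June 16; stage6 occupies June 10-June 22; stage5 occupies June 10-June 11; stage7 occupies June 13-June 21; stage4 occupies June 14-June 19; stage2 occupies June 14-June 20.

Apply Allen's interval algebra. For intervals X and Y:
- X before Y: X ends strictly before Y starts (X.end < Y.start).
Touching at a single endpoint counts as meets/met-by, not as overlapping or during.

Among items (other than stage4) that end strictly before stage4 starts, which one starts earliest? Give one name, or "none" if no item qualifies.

stage5

Target stage4 = [June 14, June 19].
stage2 [June 14, June 20] → started-by → excluded.
stage3 [June 8, June 16] → overlaps → excluded.
stage5 [June 10, June 11] → before → candidate.
stage6 [June 10, June 22] → contains → excluded.
stage7 [June 13, June 21] → contains → excluded.
Among candidates, earliest start is June 10 → stage5.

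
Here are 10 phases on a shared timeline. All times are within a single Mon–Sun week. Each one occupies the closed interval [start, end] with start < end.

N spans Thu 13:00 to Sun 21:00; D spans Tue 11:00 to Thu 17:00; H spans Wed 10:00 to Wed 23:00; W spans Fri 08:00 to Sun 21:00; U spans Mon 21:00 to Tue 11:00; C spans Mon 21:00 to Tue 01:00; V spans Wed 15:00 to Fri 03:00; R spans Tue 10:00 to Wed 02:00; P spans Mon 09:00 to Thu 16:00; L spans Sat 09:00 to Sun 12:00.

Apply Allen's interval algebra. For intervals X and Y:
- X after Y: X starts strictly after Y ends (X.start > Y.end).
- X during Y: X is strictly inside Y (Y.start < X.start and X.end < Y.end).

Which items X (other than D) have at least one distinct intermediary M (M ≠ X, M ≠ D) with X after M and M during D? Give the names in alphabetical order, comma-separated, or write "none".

Target D = [Tue 11:00, Thu 17:00].
Intermediaries M with M during D: H.
Via H — items with X after H: L, N, W.
Union: L, N, W.

L, N, W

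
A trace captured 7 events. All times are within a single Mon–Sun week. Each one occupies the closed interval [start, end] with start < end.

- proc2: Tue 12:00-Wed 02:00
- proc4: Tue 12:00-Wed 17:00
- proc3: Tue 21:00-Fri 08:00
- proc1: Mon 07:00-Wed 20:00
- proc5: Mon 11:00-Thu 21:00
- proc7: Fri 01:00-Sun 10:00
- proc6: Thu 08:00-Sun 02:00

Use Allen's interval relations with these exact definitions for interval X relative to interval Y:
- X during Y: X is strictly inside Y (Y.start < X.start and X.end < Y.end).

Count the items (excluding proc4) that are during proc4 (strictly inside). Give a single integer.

Target proc4 = [Tue 12:00, Wed 17:00].
proc1 [Mon 07:00, Wed 20:00] → contains → no.
proc2 [Tue 12:00, Wed 02:00] → starts → no.
proc3 [Tue 21:00, Fri 08:00] → overlapped-by → no.
proc5 [Mon 11:00, Thu 21:00] → contains → no.
proc6 [Thu 08:00, Sun 02:00] → after → no.
proc7 [Fri 01:00, Sun 10:00] → after → no.
Total: 0.

0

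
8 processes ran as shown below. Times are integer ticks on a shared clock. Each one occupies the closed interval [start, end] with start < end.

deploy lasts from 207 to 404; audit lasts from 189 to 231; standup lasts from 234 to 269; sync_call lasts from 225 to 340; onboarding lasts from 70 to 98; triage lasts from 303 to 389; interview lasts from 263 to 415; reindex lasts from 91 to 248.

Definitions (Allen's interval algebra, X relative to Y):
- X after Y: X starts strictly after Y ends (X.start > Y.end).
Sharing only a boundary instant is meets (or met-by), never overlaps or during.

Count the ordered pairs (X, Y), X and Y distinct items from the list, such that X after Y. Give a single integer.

Checking all 56 ordered pairs for relation 'after'; matching pairs in alphabetical order:
(audit, onboarding): audit after onboarding ✓
(deploy, onboarding): deploy after onboarding ✓
(interview, audit): interview after audit ✓
(interview, onboarding): interview after onboarding ✓
(interview, reindex): interview after reindex ✓
(standup, audit): standup after audit ✓
(standup, onboarding): standup after onboarding ✓
(sync_call, onboarding): sync_call after onboarding ✓
(triage, audit): triage after audit ✓
(triage, onboarding): triage after onboarding ✓
(triage, reindex): triage after reindex ✓
(triage, standup): triage after standup ✓
Count: 12.

12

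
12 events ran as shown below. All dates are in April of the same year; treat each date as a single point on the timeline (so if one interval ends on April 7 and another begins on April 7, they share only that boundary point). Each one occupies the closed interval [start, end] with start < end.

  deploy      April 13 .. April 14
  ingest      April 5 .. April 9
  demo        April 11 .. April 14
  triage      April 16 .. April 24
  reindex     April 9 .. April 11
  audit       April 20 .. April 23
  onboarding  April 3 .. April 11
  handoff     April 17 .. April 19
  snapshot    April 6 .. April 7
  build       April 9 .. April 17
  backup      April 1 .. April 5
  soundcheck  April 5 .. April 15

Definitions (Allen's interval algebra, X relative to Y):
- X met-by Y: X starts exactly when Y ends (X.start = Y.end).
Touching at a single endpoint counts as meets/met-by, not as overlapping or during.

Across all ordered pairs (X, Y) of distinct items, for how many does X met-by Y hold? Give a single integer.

7

Checking all 132 ordered pairs for relation 'met-by'; matching pairs in alphabetical order:
(build, ingest): build met-by ingest ✓
(demo, onboarding): demo met-by onboarding ✓
(demo, reindex): demo met-by reindex ✓
(handoff, build): handoff met-by build ✓
(ingest, backup): ingest met-by backup ✓
(reindex, ingest): reindex met-by ingest ✓
(soundcheck, backup): soundcheck met-by backup ✓
Count: 7.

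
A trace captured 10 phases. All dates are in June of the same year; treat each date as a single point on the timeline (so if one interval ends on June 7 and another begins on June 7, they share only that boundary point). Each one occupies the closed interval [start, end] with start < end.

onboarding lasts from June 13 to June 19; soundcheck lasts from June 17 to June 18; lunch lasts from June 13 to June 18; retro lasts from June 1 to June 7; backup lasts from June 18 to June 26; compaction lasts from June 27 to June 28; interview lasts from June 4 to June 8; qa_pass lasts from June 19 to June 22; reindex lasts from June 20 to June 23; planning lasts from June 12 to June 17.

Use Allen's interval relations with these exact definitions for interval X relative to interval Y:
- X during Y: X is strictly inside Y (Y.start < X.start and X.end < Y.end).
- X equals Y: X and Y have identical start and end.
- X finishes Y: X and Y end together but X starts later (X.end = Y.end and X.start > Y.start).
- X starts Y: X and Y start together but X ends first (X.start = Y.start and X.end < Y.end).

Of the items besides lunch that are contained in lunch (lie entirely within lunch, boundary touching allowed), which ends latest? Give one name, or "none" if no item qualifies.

Target lunch = [June 13, June 18].
backup [June 18, June 26] → met-by → excluded.
compaction [June 27, June 28] → after → excluded.
interview [June 4, June 8] → before → excluded.
onboarding [June 13, June 19] → started-by → excluded.
planning [June 12, June 17] → overlaps → excluded.
qa_pass [June 19, June 22] → after → excluded.
reindex [June 20, June 23] → after → excluded.
retro [June 1, June 7] → before → excluded.
soundcheck [June 17, June 18] → finishes → candidate.
Among candidates, latest end is June 18 → soundcheck.

soundcheck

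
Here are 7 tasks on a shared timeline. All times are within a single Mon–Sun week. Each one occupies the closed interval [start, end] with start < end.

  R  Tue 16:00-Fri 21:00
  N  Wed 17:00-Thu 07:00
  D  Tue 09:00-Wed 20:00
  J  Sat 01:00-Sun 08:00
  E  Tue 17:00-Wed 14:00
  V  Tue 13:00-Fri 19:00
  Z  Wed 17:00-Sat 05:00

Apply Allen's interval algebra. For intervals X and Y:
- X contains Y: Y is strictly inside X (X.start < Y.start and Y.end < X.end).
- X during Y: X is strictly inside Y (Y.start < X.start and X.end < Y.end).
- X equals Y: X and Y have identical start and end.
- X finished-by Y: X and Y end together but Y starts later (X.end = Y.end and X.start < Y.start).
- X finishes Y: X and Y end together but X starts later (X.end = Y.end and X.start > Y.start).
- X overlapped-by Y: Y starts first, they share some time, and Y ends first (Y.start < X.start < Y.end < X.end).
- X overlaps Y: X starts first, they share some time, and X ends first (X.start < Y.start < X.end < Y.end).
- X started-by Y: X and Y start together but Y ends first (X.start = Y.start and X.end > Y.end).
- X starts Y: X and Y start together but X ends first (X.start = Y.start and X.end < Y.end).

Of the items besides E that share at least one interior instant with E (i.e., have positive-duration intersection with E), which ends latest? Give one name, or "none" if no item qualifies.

Target E = [Tue 17:00, Wed 14:00].
D [Tue 09:00, Wed 20:00] → contains → candidate.
J [Sat 01:00, Sun 08:00] → after → excluded.
N [Wed 17:00, Thu 07:00] → after → excluded.
R [Tue 16:00, Fri 21:00] → contains → candidate.
V [Tue 13:00, Fri 19:00] → contains → candidate.
Z [Wed 17:00, Sat 05:00] → after → excluded.
Among candidates, latest end is Fri 21:00 → R.

R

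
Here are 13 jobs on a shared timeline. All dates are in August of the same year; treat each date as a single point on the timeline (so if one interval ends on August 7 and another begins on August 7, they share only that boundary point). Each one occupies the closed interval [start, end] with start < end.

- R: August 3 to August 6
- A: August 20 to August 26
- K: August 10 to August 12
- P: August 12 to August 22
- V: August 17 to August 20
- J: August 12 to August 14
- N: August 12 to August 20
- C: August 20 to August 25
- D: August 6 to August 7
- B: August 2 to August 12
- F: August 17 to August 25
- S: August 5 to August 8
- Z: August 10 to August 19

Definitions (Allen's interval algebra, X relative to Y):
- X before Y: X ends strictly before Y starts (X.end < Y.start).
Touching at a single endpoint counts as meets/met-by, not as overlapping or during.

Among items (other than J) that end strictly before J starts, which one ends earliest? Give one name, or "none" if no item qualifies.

R

Target J = [August 12, August 14].
A [August 20, August 26] → after → excluded.
B [August 2, August 12] → meets → excluded.
C [August 20, August 25] → after → excluded.
D [August 6, August 7] → before → candidate.
F [August 17, August 25] → after → excluded.
K [August 10, August 12] → meets → excluded.
N [August 12, August 20] → started-by → excluded.
P [August 12, August 22] → started-by → excluded.
R [August 3, August 6] → before → candidate.
S [August 5, August 8] → before → candidate.
V [August 17, August 20] → after → excluded.
Z [August 10, August 19] → contains → excluded.
Among candidates, earliest end is August 6 → R.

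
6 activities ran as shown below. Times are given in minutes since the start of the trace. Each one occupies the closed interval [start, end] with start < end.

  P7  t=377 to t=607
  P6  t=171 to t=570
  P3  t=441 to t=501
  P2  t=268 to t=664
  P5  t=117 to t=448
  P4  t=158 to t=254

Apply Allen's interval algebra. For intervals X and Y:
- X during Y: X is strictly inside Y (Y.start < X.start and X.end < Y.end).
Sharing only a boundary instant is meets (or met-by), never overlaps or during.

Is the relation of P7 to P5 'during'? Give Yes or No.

P7 = [t=377, t=607], P5 = [t=117, t=448].
Actual relation of P7 to P5: overlapped-by.
Asked whether 'during' holds → No.

No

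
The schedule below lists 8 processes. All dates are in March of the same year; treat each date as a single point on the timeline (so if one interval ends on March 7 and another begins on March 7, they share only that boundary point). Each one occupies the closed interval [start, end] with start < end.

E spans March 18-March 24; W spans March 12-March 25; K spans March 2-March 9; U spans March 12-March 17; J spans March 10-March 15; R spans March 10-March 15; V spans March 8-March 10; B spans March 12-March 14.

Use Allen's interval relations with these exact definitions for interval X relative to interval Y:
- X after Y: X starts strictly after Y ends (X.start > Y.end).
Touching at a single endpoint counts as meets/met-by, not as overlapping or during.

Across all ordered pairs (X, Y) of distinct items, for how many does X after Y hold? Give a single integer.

14

Checking all 56 ordered pairs for relation 'after'; matching pairs in alphabetical order:
(B, K): B after K ✓
(B, V): B after V ✓
(E, B): E after B ✓
(E, J): E after J ✓
(E, K): E after K ✓
(E, R): E after R ✓
(E, U): E after U ✓
(E, V): E after V ✓
(J, K): J after K ✓
(R, K): R after K ✓
(U, K): U after K ✓
(U, V): U after V ✓
(W, K): W after K ✓
(W, V): W after V ✓
Count: 14.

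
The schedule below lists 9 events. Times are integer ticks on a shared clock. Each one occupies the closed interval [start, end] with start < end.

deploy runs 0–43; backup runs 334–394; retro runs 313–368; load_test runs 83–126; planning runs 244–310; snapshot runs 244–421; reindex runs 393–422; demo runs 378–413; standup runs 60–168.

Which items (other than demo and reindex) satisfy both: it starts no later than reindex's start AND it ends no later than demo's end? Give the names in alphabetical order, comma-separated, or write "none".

backup, deploy, load_test, planning, retro, standup

Conditions: its start is no later than reindex's start (X.start <= 393) AND its end is no later than demo's end (X.end <= 413).
backup: start 334 <= 393? ✓; end 394 <= 413? ✓ → yes.
deploy: start 0 <= 393? ✓; end 43 <= 413? ✓ → yes.
load_test: start 83 <= 393? ✓; end 126 <= 413? ✓ → yes.
planning: start 244 <= 393? ✓; end 310 <= 413? ✓ → yes.
retro: start 313 <= 393? ✓; end 368 <= 413? ✓ → yes.
snapshot: start 244 <= 393? ✓; end 421 <= 413? ✗ → no.
standup: start 60 <= 393? ✓; end 168 <= 413? ✓ → yes.
Result: backup, deploy, load_test, planning, retro, standup.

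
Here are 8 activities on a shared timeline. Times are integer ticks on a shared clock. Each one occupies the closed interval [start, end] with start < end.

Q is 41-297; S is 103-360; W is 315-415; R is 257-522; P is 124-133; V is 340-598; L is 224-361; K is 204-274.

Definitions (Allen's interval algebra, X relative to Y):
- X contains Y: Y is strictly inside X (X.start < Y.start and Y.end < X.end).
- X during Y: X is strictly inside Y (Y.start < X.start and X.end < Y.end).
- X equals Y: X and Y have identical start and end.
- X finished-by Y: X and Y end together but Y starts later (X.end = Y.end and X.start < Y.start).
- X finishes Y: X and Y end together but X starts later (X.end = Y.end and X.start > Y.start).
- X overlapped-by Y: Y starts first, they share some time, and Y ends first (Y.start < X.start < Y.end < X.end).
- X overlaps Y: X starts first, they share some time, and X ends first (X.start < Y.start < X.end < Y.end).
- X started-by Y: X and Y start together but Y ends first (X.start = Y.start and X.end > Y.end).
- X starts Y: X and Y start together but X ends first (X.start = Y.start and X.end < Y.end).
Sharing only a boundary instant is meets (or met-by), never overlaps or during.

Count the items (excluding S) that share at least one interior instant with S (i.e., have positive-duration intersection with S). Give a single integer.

7

Target S = [103, 360].
K [204, 274] → during → counts.
L [224, 361] → overlapped-by → counts.
P [124, 133] → during → counts.
Q [41, 297] → overlaps → counts.
R [257, 522] → overlapped-by → counts.
V [340, 598] → overlapped-by → counts.
W [315, 415] → overlapped-by → counts.
Total: 7.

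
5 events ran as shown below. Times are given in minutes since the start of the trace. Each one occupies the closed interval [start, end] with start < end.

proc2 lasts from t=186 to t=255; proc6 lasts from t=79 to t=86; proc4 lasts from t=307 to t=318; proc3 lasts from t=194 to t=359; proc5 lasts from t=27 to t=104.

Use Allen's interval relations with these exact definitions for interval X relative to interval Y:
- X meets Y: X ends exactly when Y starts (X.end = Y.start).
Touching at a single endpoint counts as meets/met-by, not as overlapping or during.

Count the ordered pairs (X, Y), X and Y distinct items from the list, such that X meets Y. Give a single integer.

Checking all 20 ordered pairs for relation 'meets'; matching pairs in alphabetical order:
No pair satisfies it.
Count: 0.

0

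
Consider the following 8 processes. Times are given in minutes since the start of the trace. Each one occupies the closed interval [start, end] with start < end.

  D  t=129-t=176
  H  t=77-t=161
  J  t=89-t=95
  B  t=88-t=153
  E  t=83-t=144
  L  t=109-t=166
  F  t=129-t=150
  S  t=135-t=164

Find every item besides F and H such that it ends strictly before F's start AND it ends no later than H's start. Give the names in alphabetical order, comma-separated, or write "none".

Conditions: its end is strictly before F's start (X.end < t=129) AND its end is no later than H's start (X.end <= t=77).
B: end t=153 < t=129? ✗; end t=153 <= t=77? ✗ → no.
D: end t=176 < t=129? ✗; end t=176 <= t=77? ✗ → no.
E: end t=144 < t=129? ✗; end t=144 <= t=77? ✗ → no.
J: end t=95 < t=129? ✓; end t=95 <= t=77? ✗ → no.
L: end t=166 < t=129? ✗; end t=166 <= t=77? ✗ → no.
S: end t=164 < t=129? ✗; end t=164 <= t=77? ✗ → no.
Result: none.

none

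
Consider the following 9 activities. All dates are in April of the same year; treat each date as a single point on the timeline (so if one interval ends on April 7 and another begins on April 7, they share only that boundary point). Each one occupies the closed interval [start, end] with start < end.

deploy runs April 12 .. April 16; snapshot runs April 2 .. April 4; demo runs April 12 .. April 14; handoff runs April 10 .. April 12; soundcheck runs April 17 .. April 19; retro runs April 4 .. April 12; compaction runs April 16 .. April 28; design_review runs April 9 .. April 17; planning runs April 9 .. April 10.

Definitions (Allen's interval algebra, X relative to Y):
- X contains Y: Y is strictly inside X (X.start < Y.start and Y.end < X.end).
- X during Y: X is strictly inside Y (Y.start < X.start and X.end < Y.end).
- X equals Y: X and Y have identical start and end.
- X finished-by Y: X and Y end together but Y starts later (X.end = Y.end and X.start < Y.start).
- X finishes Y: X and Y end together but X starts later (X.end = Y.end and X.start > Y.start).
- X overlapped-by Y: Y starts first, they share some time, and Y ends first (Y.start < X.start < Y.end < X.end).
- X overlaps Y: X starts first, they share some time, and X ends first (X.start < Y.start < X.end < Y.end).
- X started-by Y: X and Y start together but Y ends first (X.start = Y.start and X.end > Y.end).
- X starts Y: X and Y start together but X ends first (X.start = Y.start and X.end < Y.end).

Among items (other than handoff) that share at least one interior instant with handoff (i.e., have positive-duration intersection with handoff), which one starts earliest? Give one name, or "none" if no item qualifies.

retro

Target handoff = [April 10, April 12].
compaction [April 16, April 28] → after → excluded.
demo [April 12, April 14] → met-by → excluded.
deploy [April 12, April 16] → met-by → excluded.
design_review [April 9, April 17] → contains → candidate.
planning [April 9, April 10] → meets → excluded.
retro [April 4, April 12] → finished-by → candidate.
snapshot [April 2, April 4] → before → excluded.
soundcheck [April 17, April 19] → after → excluded.
Among candidates, earliest start is April 4 → retro.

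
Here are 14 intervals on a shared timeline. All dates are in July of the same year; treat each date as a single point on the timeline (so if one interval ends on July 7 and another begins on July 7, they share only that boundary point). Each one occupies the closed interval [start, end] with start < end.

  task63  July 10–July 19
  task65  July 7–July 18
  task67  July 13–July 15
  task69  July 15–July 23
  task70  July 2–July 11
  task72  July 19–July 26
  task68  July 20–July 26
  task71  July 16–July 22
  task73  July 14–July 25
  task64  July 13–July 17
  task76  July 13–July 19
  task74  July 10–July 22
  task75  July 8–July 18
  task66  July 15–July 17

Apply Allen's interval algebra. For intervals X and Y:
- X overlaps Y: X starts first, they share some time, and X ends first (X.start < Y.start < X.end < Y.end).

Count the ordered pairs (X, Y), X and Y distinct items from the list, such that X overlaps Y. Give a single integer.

Checking all 182 ordered pairs for relation 'overlaps'; matching pairs in alphabetical order:
(task63, task69): task63 overlaps task69 ✓
(task63, task71): task63 overlaps task71 ✓
(task63, task73): task63 overlaps task73 ✓
(task64, task69): task64 overlaps task69 ✓
(task64, task71): task64 overlaps task71 ✓
(task64, task73): task64 overlaps task73 ✓
(task65, task63): task65 overlaps task63 ✓
(task65, task69): task65 overlaps task69 ✓
(task65, task71): task65 overlaps task71 ✓
(task65, task73): task65 overlaps task73 ✓
(task65, task74): task65 overlaps task74 ✓
(task65, task76): task65 overlaps task76 ✓
(task66, task71): task66 overlaps task71 ✓
(task67, task73): task67 overlaps task73 ✓
(task69, task68): task69 overlaps task68 ✓
(task69, task72): task69 overlaps task72 ✓
(task70, task63): task70 overlaps task63 ✓
(task70, task65): task70 overlaps task65 ✓
(task70, task74): task70 overlaps task74 ✓
(task70, task75): task70 overlaps task75 ✓
(task71, task68): task71 overlaps task68 ✓
(task71, task72): task71 overlaps task72 ✓
(task73, task68): task73 overlaps task68 ✓
(task73, task72): task73 overlaps task72 ✓
... plus 13 further pairs not listed.
Count: 37.

37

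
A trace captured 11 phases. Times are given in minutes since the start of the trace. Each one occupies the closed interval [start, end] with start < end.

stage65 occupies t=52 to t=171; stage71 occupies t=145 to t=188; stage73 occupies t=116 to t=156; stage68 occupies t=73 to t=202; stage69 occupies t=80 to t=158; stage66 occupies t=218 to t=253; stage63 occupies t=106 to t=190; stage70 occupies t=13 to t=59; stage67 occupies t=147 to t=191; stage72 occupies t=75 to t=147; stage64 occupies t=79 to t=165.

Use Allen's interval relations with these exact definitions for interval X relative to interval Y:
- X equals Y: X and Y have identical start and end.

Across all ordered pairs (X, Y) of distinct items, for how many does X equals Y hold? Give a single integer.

0

Checking all 110 ordered pairs for relation 'equals'; matching pairs in alphabetical order:
No pair satisfies it.
Count: 0.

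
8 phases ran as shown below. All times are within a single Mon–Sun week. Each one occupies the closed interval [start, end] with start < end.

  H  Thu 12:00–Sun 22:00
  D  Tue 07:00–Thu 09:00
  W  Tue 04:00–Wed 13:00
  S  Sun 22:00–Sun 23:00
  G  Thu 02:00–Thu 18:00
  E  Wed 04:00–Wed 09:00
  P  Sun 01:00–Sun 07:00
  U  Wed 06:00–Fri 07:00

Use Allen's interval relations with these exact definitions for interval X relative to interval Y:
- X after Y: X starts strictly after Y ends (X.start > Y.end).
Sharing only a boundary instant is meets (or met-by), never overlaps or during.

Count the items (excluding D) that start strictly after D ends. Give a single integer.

3

Target D = [Tue 07:00, Thu 09:00].
E [Wed 04:00, Wed 09:00] → during → no.
G [Thu 02:00, Thu 18:00] → overlapped-by → no.
H [Thu 12:00, Sun 22:00] → after → counts.
P [Sun 01:00, Sun 07:00] → after → counts.
S [Sun 22:00, Sun 23:00] → after → counts.
U [Wed 06:00, Fri 07:00] → overlapped-by → no.
W [Tue 04:00, Wed 13:00] → overlaps → no.
Total: 3.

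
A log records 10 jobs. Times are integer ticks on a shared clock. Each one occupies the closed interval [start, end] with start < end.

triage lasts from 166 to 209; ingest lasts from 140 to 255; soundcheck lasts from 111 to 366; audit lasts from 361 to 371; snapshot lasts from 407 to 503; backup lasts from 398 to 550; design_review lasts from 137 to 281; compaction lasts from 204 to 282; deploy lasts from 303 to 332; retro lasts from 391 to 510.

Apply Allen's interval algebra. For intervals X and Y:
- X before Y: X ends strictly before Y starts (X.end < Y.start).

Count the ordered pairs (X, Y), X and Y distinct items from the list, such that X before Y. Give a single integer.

Checking all 90 ordered pairs for relation 'before'; matching pairs in alphabetical order:
(audit, backup): audit before backup ✓
(audit, retro): audit before retro ✓
(audit, snapshot): audit before snapshot ✓
(compaction, audit): compaction before audit ✓
(compaction, backup): compaction before backup ✓
(compaction, deploy): compaction before deploy ✓
(compaction, retro): compaction before retro ✓
(compaction, snapshot): compaction before snapshot ✓
(deploy, audit): deploy before audit ✓
(deploy, backup): deploy before backup ✓
(deploy, retro): deploy before retro ✓
(deploy, snapshot): deploy before snapshot ✓
(design_review, audit): design_review before audit ✓
(design_review, backup): design_review before backup ✓
(design_review, deploy): design_review before deploy ✓
(design_review, retro): design_review before retro ✓
(design_review, snapshot): design_review before snapshot ✓
(ingest, audit): ingest before audit ✓
(ingest, backup): ingest before backup ✓
(ingest, deploy): ingest before deploy ✓
(ingest, retro): ingest before retro ✓
(ingest, snapshot): ingest before snapshot ✓
(soundcheck, backup): soundcheck before backup ✓
(soundcheck, retro): soundcheck before retro ✓
... plus 6 further pairs not listed.
Count: 30.

30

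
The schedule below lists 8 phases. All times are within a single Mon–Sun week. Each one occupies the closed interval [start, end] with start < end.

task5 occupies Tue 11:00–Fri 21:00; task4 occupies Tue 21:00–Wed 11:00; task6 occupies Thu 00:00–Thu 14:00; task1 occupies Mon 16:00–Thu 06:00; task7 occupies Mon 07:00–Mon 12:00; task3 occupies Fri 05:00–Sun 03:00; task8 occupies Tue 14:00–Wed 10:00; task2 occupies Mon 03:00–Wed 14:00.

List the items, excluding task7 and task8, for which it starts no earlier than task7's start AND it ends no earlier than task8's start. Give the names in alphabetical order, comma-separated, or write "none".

task1, task3, task4, task5, task6

Conditions: its start is no earlier than task7's start (X.start >= Mon 07:00) AND its end is no earlier than task8's start (X.end >= Tue 14:00).
task1: start Mon 16:00 >= Mon 07:00? ✓; end Thu 06:00 >= Tue 14:00? ✓ → yes.
task2: start Mon 03:00 >= Mon 07:00? ✗; end Wed 14:00 >= Tue 14:00? ✓ → no.
task3: start Fri 05:00 >= Mon 07:00? ✓; end Sun 03:00 >= Tue 14:00? ✓ → yes.
task4: start Tue 21:00 >= Mon 07:00? ✓; end Wed 11:00 >= Tue 14:00? ✓ → yes.
task5: start Tue 11:00 >= Mon 07:00? ✓; end Fri 21:00 >= Tue 14:00? ✓ → yes.
task6: start Thu 00:00 >= Mon 07:00? ✓; end Thu 14:00 >= Tue 14:00? ✓ → yes.
Result: task1, task3, task4, task5, task6.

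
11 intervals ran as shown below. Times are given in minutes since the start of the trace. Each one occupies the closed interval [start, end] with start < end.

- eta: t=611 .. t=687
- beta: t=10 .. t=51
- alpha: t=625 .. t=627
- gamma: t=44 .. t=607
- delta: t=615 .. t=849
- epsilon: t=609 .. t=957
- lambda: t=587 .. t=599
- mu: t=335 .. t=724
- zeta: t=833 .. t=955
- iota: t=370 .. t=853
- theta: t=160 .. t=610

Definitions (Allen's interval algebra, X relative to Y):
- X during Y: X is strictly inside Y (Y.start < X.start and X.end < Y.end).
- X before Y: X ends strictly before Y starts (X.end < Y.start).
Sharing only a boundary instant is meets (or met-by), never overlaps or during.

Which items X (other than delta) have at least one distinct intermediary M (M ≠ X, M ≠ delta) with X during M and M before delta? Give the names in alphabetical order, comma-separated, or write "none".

Target delta = [t=615, t=849].
Intermediaries M with M before delta: beta, gamma, lambda, theta.
Via beta — items with X during beta: none.
Via gamma — items with X during gamma: lambda.
Via lambda — items with X during lambda: none.
Via theta — items with X during theta: lambda.
Union: lambda.

lambda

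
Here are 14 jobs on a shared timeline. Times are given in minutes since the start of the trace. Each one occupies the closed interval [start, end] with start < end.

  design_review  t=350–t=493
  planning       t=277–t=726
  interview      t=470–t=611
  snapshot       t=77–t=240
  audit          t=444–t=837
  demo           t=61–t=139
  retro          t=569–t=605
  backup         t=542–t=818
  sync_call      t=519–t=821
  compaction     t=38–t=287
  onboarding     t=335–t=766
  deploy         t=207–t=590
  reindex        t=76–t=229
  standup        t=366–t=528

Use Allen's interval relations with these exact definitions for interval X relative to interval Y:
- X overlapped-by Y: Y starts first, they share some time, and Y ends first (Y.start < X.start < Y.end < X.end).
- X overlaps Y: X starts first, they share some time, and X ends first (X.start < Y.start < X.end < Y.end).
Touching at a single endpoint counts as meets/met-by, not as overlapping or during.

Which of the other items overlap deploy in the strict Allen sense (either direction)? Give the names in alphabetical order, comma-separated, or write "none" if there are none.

Target deploy = [t=207, t=590].
audit [t=444, t=837] → overlapped-by → yes.
backup [t=542, t=818] → overlapped-by → yes.
compaction [t=38, t=287] → overlaps → yes.
demo [t=61, t=139] → before → no.
design_review [t=350, t=493] → during → no.
interview [t=470, t=611] → overlapped-by → yes.
onboarding [t=335, t=766] → overlapped-by → yes.
planning [t=277, t=726] → overlapped-by → yes.
reindex [t=76, t=229] → overlaps → yes.
retro [t=569, t=605] → overlapped-by → yes.
snapshot [t=77, t=240] → overlaps → yes.
standup [t=366, t=528] → during → no.
sync_call [t=519, t=821] → overlapped-by → yes.
Result: audit, backup, compaction, interview, onboarding, planning, reindex, retro, snapshot, sync_call.

audit, backup, compaction, interview, onboarding, planning, reindex, retro, snapshot, sync_call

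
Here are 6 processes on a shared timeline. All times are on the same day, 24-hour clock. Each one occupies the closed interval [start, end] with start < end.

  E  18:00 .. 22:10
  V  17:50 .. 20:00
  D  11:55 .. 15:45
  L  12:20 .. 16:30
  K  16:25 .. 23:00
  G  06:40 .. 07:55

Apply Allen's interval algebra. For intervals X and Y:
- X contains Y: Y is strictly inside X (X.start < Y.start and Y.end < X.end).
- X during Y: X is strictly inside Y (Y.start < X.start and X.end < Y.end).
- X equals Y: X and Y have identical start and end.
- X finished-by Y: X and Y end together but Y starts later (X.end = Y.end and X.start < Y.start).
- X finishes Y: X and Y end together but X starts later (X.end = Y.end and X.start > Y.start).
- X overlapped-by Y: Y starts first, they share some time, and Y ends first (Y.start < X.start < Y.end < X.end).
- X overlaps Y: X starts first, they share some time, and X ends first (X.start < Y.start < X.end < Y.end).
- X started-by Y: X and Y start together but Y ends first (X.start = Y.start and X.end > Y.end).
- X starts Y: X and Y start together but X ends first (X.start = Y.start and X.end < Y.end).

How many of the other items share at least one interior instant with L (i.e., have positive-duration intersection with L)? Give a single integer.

Target L = [12:20, 16:30].
D [11:55, 15:45] → overlaps → counts.
E [18:00, 22:10] → after → no.
G [06:40, 07:55] → before → no.
K [16:25, 23:00] → overlapped-by → counts.
V [17:50, 20:00] → after → no.
Total: 2.

2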